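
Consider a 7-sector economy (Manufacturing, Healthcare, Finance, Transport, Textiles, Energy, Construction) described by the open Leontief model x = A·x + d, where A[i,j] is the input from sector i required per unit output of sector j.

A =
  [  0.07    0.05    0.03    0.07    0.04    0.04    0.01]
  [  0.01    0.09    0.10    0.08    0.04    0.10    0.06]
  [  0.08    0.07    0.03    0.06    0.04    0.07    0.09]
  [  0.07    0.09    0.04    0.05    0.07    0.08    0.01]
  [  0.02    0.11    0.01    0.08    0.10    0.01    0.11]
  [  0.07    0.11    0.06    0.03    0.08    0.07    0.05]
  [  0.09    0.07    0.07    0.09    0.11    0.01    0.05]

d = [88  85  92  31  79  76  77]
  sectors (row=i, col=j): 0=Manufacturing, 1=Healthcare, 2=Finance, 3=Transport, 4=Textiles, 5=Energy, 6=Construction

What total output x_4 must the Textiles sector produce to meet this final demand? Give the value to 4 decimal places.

136.9779

Form M = I − A:
  [  0.93   -0.05   -0.03   -0.07   -0.04   -0.04   -0.01]
  [ -0.01    0.91   -0.10   -0.08   -0.04   -0.10   -0.06]
  [ -0.08   -0.07    0.97   -0.06   -0.04   -0.07   -0.09]
  [ -0.07   -0.09   -0.04    0.95   -0.07   -0.08   -0.01]
  [ -0.02   -0.11   -0.01   -0.08    0.90   -0.01   -0.11]
  [ -0.07   -0.11   -0.06   -0.03   -0.08    0.93   -0.05]
  [ -0.09   -0.07   -0.07   -0.09   -0.11   -0.01    0.95]
Leontief inverse L = M⁻¹:
  [  1.0995    0.0956    0.0560    0.1046    0.0746    0.0720    0.0364]
  [  0.0594    1.1655    0.1459    0.1352    0.0983    0.1527    0.1089]
  [  0.1250    0.1351    1.0706    0.1119    0.0936    0.1125    0.1292]
  [  0.1074    0.1531    0.0767    1.0968    0.1173    0.1230    0.0497]
  [  0.0605    0.1791    0.0523    0.1367    1.1583    0.0517    0.1552]
  [  0.1138    0.1817    0.1034    0.0862    0.1357    1.1174    0.0979]
  [  0.1361    0.1420    0.1094    0.1488    0.1679    0.0558    1.0973]
Total output x = L · d:
  x_0 = 1.0995·88 + 0.0956·85 + 0.0560·92 + 0.1046·31 + 0.0746·79 + 0.0720·76 + 0.0364·77 = 127.4524
  x_1 = 0.0594·88 + 1.1655·85 + 0.1459·92 + 0.1352·31 + 0.0983·79 + 0.1527·76 + 0.1089·77 = 149.6617
  x_2 = 0.1250·88 + 0.1351·85 + 1.0706·92 + 0.1119·31 + 0.0936·79 + 0.1125·76 + 0.1292·77 = 150.3432
  x_3 = 0.1074·88 + 0.1531·85 + 0.0767·92 + 1.0968·31 + 0.1173·79 + 0.1230·76 + 0.0497·77 = 85.9658
  x_4 = 0.0605·88 + 0.1791·85 + 0.0523·92 + 0.1367·31 + 1.1583·79 + 0.0517·76 + 0.1552·77 = 136.9779
  x_5 = 0.1138·88 + 0.1817·85 + 0.1034·92 + 0.0862·31 + 0.1357·79 + 1.1174·76 + 0.0979·77 = 140.8368
  x_6 = 0.1361·88 + 0.1420·85 + 0.1094·92 + 0.1488·31 + 0.1679·79 + 0.0558·76 + 1.0973·77 = 140.7199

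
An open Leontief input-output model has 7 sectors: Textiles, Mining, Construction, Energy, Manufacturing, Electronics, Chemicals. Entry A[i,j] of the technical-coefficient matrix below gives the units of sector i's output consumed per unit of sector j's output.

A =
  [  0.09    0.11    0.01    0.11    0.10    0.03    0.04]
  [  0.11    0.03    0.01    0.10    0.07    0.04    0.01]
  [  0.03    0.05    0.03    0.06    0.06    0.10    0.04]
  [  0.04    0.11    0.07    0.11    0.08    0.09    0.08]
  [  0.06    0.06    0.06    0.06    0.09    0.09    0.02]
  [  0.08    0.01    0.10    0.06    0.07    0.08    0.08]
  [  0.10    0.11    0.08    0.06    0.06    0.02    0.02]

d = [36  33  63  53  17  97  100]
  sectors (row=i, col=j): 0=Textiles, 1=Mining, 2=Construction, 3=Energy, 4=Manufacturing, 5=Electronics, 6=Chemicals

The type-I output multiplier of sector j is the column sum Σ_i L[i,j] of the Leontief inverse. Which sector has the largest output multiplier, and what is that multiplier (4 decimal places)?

Form M = I − A:
  [  0.91   -0.11   -0.01   -0.11   -0.10   -0.03   -0.04]
  [ -0.11    0.97   -0.01   -0.10   -0.07   -0.04   -0.01]
  [ -0.03   -0.05    0.97   -0.06   -0.06   -0.10   -0.04]
  [ -0.04   -0.11   -0.07    0.89   -0.08   -0.09   -0.08]
  [ -0.06   -0.06   -0.06   -0.06    0.91   -0.09   -0.02]
  [ -0.08   -0.01   -0.10   -0.06   -0.07    0.92   -0.08]
  [ -0.10   -0.11   -0.08   -0.06   -0.06   -0.02    0.98]
Leontief inverse L = M⁻¹:
  [  1.1579    0.1759    0.0536    0.1893    0.1729    0.0883    0.0774]
  [  0.1602    1.0833    0.0448    0.1618    0.1276    0.0864    0.0423]
  [  0.0798    0.0937    1.0690    0.1148    0.1125    0.1467    0.0715]
  [  0.1174    0.1815    0.1264    1.1972    0.1611    0.1611    0.1260]
  [  0.1174    0.1120    0.1024    0.1253    1.1531    0.1461    0.0558]
  [  0.1416    0.0721    0.1474    0.1297    0.1377    1.1395    0.1189]
  [  0.1599    0.1666    0.1148    0.1305    0.1244    0.0727    1.0524]
Total output x = L · d:
  x_0 = 1.1579·36 + 0.1759·33 + 0.0536·63 + 0.1893·53 + 0.1729·17 + 0.0883·97 + 0.0774·100 = 80.1548
  x_1 = 0.1602·36 + 1.0833·33 + 0.0448·63 + 0.1618·53 + 0.1276·17 + 0.0864·97 + 0.0423·100 = 67.6945
  x_2 = 0.0798·36 + 0.0937·33 + 1.0690·63 + 0.1148·53 + 0.1125·17 + 0.1467·97 + 0.0715·100 = 102.6804
  x_3 = 0.1174·36 + 0.1815·33 + 0.1264·63 + 1.1972·53 + 0.1611·17 + 0.1611·97 + 0.1260·100 = 112.5969
  x_4 = 0.1174·36 + 0.1120·33 + 0.1024·63 + 0.1253·53 + 1.1531·17 + 0.1461·97 + 0.0558·100 = 60.3733
  x_5 = 0.1416·36 + 0.0721·33 + 0.1474·63 + 0.1297·53 + 0.1377·17 + 1.1395·97 + 0.1189·100 = 148.3965
  x_6 = 0.1599·36 + 0.1666·33 + 0.1148·63 + 0.1305·53 + 0.1244·17 + 0.0727·97 + 1.0524·100 = 139.8188
Output multipliers (column sums of L):
  Textiles: 1.9342
  Mining: 1.8852
  Construction: 1.6583
  Energy: 2.0486
  Manufacturing: 1.9893
  Electronics: 1.8408
  Chemicals: 1.5444

Energy (2.0486)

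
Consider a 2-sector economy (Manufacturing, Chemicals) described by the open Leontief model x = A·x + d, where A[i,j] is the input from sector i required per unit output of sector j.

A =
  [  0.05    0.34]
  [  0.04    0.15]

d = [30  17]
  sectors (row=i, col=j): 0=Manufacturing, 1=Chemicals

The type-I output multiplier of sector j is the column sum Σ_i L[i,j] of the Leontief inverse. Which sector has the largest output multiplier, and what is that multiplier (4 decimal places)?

Chemicals (1.6249)

Form M = I − A:
  [  0.95   -0.34]
  [ -0.04    0.85]
Leontief inverse L = M⁻¹:
  [  1.0707    0.4283]
  [  0.0504    1.1966]
Total output x = L · d:
  x_0 = 1.0707·30 + 0.4283·17 = 39.4004
  x_1 = 0.0504·30 + 1.1966·17 = 21.8541
Output multipliers (column sums of L):
  Manufacturing: 1.1210
  Chemicals: 1.6249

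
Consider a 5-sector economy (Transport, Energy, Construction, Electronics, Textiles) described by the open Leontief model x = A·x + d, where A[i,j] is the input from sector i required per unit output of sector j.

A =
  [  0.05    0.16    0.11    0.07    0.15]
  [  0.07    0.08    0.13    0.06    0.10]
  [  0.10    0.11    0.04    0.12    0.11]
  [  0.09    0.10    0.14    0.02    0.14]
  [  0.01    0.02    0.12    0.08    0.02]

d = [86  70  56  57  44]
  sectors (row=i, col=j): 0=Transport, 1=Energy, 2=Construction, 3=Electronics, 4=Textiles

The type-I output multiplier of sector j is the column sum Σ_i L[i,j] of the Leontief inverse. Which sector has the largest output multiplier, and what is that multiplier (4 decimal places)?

Form M = I − A:
  [  0.95   -0.16   -0.11   -0.07   -0.15]
  [ -0.07    0.92   -0.13   -0.06   -0.10]
  [ -0.10   -0.11    0.96   -0.12   -0.11]
  [ -0.09   -0.10   -0.14    0.98   -0.14]
  [ -0.01   -0.02   -0.12   -0.08    0.98]
Leontief inverse L = M⁻¹:
  [  1.1078    0.2379    0.2090    0.1386    0.2371]
  [  0.1198    1.1495    0.2087    0.1189    0.1760]
  [  0.1519    0.1855    1.1344    0.1770    0.1948]
  [  0.1419    0.1746    0.2259    1.0869    0.2202]
  [  0.0439    0.0629    0.1637    0.1142    1.0682]
Total output x = L · d:
  x_0 = 1.1078·86 + 0.2379·70 + 0.2090·56 + 0.1386·57 + 0.2371·44 = 141.9596
  x_1 = 0.1198·86 + 1.1495·70 + 0.2087·56 + 0.1189·57 + 0.1760·44 = 116.9751
  x_2 = 0.1519·86 + 0.1855·70 + 1.1344·56 + 0.1770·57 + 0.1948·44 = 108.2340
  x_3 = 0.1419·86 + 0.1746·70 + 0.2259·56 + 1.0869·57 + 0.2202·44 = 108.7218
  x_4 = 0.0439·86 + 0.0629·70 + 0.1637·56 + 0.1142·57 + 1.0682·44 = 70.8622
Output multipliers (column sums of L):
  Transport: 1.5653
  Energy: 1.8104
  Construction: 1.9418
  Electronics: 1.6356
  Textiles: 1.8963

Construction (1.9418)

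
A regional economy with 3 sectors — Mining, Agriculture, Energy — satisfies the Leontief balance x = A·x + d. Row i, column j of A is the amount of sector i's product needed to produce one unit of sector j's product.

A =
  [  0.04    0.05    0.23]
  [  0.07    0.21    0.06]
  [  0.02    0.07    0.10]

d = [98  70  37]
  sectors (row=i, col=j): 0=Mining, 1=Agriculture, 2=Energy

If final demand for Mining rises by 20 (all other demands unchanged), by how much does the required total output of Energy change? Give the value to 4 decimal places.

Form M = I − A:
  [  0.96   -0.05   -0.23]
  [ -0.07    0.79   -0.06]
  [ -0.02   -0.07    0.90]
Leontief inverse L = M⁻¹:
  [  1.0540    0.0911    0.2754]
  [  0.0957    1.2816    0.1099]
  [  0.0309    0.1017    1.1258]
Total output x = L · d:
  x_0 = 1.0540·98 + 0.0911·70 + 0.2754·37 = 119.8665
  x_1 = 0.0957·98 + 1.2816·70 + 0.1099·37 = 103.1627
  x_2 = 0.0309·98 + 0.1017·70 + 1.1258·37 = 51.7986
Δx_2 = L[2,0] · Δd_0 = 0.0309 · 20 = 0.6174

0.6174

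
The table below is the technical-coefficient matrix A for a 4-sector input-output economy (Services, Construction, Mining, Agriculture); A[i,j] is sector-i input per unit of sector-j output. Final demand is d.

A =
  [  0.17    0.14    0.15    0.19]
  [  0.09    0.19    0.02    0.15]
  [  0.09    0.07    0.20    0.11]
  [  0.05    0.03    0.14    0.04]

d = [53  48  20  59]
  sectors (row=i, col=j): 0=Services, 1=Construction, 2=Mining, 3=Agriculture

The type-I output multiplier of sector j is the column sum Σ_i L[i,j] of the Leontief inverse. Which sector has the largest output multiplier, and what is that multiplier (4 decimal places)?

Form M = I − A:
  [  0.83   -0.14   -0.15   -0.19]
  [ -0.09    0.81   -0.02   -0.15]
  [ -0.09   -0.07    0.80   -0.11]
  [ -0.05   -0.03   -0.14    0.96]
Leontief inverse L = M⁻¹:
  [  1.2861    0.2609    0.3055    0.3303]
  [  0.1652    1.2813    0.1059    0.2450]
  [  0.1725    0.1519    1.3228    0.2094]
  [  0.0973    0.0758    0.2121    1.0971]
Total output x = L · d:
  x_0 = 1.2861·53 + 0.2609·48 + 0.3055·20 + 0.3303·59 = 106.2883
  x_1 = 0.1652·53 + 1.2813·48 + 0.1059·20 + 0.2450·59 = 86.8341
  x_2 = 0.1725·53 + 0.1519·48 + 1.3228·20 + 0.2094·59 = 55.2481
  x_3 = 0.0973·53 + 0.0758·48 + 0.2121·20 + 1.0971·59 = 77.7648
Output multipliers (column sums of L):
  Services: 1.7212
  Construction: 1.7699
  Mining: 1.9463
  Agriculture: 1.8819

Mining (1.9463)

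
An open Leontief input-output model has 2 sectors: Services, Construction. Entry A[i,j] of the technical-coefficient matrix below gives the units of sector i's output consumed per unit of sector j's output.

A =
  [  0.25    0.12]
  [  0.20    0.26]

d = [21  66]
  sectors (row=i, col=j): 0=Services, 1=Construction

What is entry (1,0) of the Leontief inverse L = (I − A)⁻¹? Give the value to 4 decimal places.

L[1,0] = 0.3766

Form M = I − A:
  [  0.75   -0.12]
  [ -0.20    0.74]
Leontief inverse L = M⁻¹:
  [  1.3936    0.2260]
  [  0.3766    1.4124]
Total output x = L · d:
  x_0 = 1.3936·21 + 0.2260·66 = 44.1808
  x_1 = 0.3766·21 + 1.4124·66 = 101.1299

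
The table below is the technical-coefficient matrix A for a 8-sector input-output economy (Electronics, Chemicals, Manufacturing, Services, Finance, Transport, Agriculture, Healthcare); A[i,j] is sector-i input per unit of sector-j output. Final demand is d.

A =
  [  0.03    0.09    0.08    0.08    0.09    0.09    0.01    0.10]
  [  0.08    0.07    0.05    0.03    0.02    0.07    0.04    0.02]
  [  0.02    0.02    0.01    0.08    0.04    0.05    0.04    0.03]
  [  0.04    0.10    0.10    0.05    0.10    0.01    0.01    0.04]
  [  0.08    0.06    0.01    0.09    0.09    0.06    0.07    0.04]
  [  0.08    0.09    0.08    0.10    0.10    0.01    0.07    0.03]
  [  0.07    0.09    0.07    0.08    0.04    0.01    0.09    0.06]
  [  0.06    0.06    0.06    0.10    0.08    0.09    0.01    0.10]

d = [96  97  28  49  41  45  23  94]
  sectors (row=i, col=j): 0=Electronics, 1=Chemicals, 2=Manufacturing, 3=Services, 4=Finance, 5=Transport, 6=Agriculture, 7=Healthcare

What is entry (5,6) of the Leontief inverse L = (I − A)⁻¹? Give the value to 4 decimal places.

Form M = I − A:
  [  0.97   -0.09   -0.08   -0.08   -0.09   -0.09   -0.01   -0.10]
  [ -0.08    0.93   -0.05   -0.03   -0.02   -0.07   -0.04   -0.02]
  [ -0.02   -0.02    0.99   -0.08   -0.04   -0.05   -0.04   -0.03]
  [ -0.04   -0.10   -0.10    0.95   -0.10   -0.01   -0.01   -0.04]
  [ -0.08   -0.06   -0.01   -0.09    0.91   -0.06   -0.07   -0.04]
  [ -0.08   -0.09   -0.08   -0.10   -0.10    0.99   -0.07   -0.03]
  [ -0.07   -0.09   -0.07   -0.08   -0.04   -0.01    0.91   -0.06]
  [ -0.06   -0.06   -0.06   -0.10   -0.08   -0.09   -0.01    0.90]
Leontief inverse L = M⁻¹:
  [  1.0930    0.1657    0.1392    0.1605    0.1671    0.1443    0.0528    0.1527]
  [  0.1209    1.1230    0.0925    0.0830    0.0695    0.1060    0.0698    0.0564]
  [  0.0527    0.0629    1.0446    0.1214    0.0818    0.0741    0.0632    0.0578]
  [  0.0866    0.1551    0.1406    1.1089    0.1548    0.0541    0.0431    0.0786]
  [  0.1372    0.1338    0.0678    0.1615    1.1606    0.1066    0.1106    0.0902]
  [  0.1386    0.1652    0.1377    0.1746    0.1714    1.0621    0.1125    0.0819]
  [  0.1233    0.1591    0.1251    0.1483    0.1031    0.0579    1.1280    0.1097]
  [  0.1215    0.1375    0.1219    0.1810    0.1599    0.1440    0.0508    1.1551]
Total output x = L · d:
  x_0 = 1.0930·96 + 0.1657·97 + 0.1392·28 + 0.1605·49 + 0.1671·41 + 0.1443·45 + 0.0528·23 + 0.1527·94 = 161.6807
  x_1 = 0.1209·96 + 1.1230·97 + 0.0925·28 + 0.0830·49 + 0.0695·41 + 0.1060·45 + 0.0698·23 + 0.0564·94 = 141.7287
  x_2 = 0.0527·96 + 0.0629·97 + 1.0446·28 + 0.1214·49 + 0.0818·41 + 0.0741·45 + 0.0632·23 + 0.0578·94 = 59.9345
  x_3 = 0.0866·96 + 0.1551·97 + 0.1406·28 + 1.1089·49 + 0.1548·41 + 0.0541·45 + 0.0431·23 + 0.0786·94 = 98.7917
  x_4 = 0.1372·96 + 0.1338·97 + 0.0678·28 + 0.1615·49 + 1.1606·41 + 0.1066·45 + 0.1106·23 + 0.0902·94 = 99.3633
  x_5 = 0.1386·96 + 0.1652·97 + 0.1377·28 + 0.1746·49 + 0.1714·41 + 1.0621·45 + 0.1125·23 + 0.0819·94 = 106.8490
  x_6 = 0.1233·96 + 0.1591·97 + 0.1251·28 + 0.1483·49 + 0.1031·41 + 0.0579·45 + 1.1280·23 + 0.1097·94 = 81.1195
  x_7 = 0.1215·96 + 0.1375·97 + 0.1219·28 + 0.1810·49 + 0.1599·41 + 0.1440·45 + 0.0508·23 + 1.1551·94 = 160.0627

L[5,6] = 0.1125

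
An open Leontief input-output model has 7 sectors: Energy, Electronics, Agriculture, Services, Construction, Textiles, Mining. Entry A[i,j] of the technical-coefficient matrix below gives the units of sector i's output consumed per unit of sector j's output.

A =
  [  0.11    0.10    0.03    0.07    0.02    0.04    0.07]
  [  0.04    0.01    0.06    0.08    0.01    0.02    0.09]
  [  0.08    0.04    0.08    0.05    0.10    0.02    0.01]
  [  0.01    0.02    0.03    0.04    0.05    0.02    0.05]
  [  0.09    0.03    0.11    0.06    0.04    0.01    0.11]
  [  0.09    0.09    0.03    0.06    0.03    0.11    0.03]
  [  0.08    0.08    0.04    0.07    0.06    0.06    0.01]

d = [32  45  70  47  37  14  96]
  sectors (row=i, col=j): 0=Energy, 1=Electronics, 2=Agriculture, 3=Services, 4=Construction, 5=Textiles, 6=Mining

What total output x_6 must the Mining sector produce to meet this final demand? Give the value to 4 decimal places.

124.1765

Form M = I − A:
  [  0.89   -0.10   -0.03   -0.07   -0.02   -0.04   -0.07]
  [ -0.04    0.99   -0.06   -0.08   -0.01   -0.02   -0.09]
  [ -0.08   -0.04    0.92   -0.05   -0.10   -0.02   -0.01]
  [ -0.01   -0.02   -0.03    0.96   -0.05   -0.02   -0.05]
  [ -0.09   -0.03   -0.11   -0.06    0.96   -0.01   -0.11]
  [ -0.09   -0.09   -0.03   -0.06   -0.03    0.89   -0.03]
  [ -0.08   -0.08   -0.04   -0.07   -0.06   -0.06    0.99]
Leontief inverse L = M⁻¹:
  [  1.1580    0.1381    0.0630    0.1142    0.0469    0.0669    0.1081]
  [  0.0727    1.0366    0.0838    0.1087    0.0348    0.0387    0.1108]
  [  0.1257    0.0708    1.1171    0.0871    0.1284    0.0389    0.0464]
  [  0.0343    0.0375    0.0502    1.0611    0.0669    0.0327    0.0684]
  [  0.1431    0.0700    0.1487    0.1040    1.0764    0.0355    0.1439]
  [  0.1400    0.1298    0.0634    0.1042    0.0563    1.1418    0.0685]
  [  0.1241    0.1125    0.0734    0.1092    0.0852    0.0838    1.0474]
Total output x = L · d:
  x_0 = 1.1580·32 + 0.1381·45 + 0.0630·70 + 0.1142·47 + 0.0469·37 + 0.0669·14 + 0.1081·96 = 66.0929
  x_1 = 0.0727·32 + 1.0366·45 + 0.0838·70 + 0.1087·47 + 0.0348·37 + 0.0387·14 + 0.1108·96 = 72.4097
  x_2 = 0.1257·32 + 0.0708·45 + 1.1171·70 + 0.0871·47 + 0.1284·37 + 0.0389·14 + 0.0464·96 = 99.2517
  x_3 = 0.0343·32 + 0.0375·45 + 0.0502·70 + 1.0611·47 + 0.0669·37 + 0.0327·14 + 0.0684·96 = 65.6664
  x_4 = 0.1431·32 + 0.0700·45 + 0.1487·70 + 0.1040·47 + 1.0764·37 + 0.0355·14 + 0.1439·96 = 77.1674
  x_5 = 0.1400·32 + 0.1298·45 + 0.0634·70 + 0.1042·47 + 0.0563·37 + 1.1418·14 + 0.0685·96 = 44.2956
  x_6 = 0.1241·32 + 0.1125·45 + 0.0734·70 + 0.1092·47 + 0.0852·37 + 0.0838·14 + 1.0474·96 = 124.1765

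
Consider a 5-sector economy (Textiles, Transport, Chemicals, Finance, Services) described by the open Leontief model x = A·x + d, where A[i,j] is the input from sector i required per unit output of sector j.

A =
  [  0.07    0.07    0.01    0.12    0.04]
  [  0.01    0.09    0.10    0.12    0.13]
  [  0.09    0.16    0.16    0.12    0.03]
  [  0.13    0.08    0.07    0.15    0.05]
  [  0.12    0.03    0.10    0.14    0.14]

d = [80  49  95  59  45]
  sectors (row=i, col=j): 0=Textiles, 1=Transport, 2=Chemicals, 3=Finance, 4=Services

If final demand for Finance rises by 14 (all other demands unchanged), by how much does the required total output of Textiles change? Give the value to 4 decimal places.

Form M = I − A:
  [  0.93   -0.07   -0.01   -0.12   -0.04]
  [ -0.01    0.91   -0.10   -0.12   -0.13]
  [ -0.09   -0.16    0.84   -0.12   -0.03]
  [ -0.13   -0.08   -0.07    0.85   -0.05]
  [ -0.12   -0.03   -0.10   -0.14    0.86]
Leontief inverse L = M⁻¹:
  [  1.1197    0.1154    0.0532    0.1955    0.0827]
  [  0.0891    1.1653    0.1833    0.2360    0.2004]
  [  0.1741    0.2605    1.2576    0.2564    0.1063]
  [  0.2065    0.1554    0.1397    1.2657    0.1116]
  [  0.2132    0.1123    0.1828    0.2714    1.2118]
Total output x = L · d:
  x_0 = 1.1197·80 + 0.1154·49 + 0.0532·95 + 0.1955·59 + 0.0827·45 = 115.5406
  x_1 = 0.0891·80 + 1.1653·49 + 0.1833·95 + 0.2360·59 + 0.2004·45 = 104.5885
  x_2 = 0.1741·80 + 0.2605·49 + 1.2576·95 + 0.2564·59 + 0.1063·45 = 166.0702
  x_3 = 0.2065·80 + 0.1554·49 + 0.1397·95 + 1.2657·59 + 0.1116·45 = 117.1009
  x_4 = 0.2132·80 + 0.1123·49 + 0.1828·95 + 0.2714·59 + 1.2118·45 = 110.4694
Δx_0 = L[0,3] · Δd_3 = 0.1955 · 14 = 2.7370

2.7370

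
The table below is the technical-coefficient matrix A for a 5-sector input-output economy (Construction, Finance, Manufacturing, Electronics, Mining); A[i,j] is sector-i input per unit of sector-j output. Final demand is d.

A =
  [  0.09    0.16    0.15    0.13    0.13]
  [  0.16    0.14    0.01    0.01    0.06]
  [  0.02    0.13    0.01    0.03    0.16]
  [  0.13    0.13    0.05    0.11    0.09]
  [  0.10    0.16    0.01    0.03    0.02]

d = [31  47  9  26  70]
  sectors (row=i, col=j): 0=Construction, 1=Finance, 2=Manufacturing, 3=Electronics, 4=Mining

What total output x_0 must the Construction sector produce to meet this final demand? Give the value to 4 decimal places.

76.2126

Form M = I − A:
  [  0.91   -0.16   -0.15   -0.13   -0.13]
  [ -0.16    0.86   -0.01   -0.01   -0.06]
  [ -0.02   -0.13    0.99   -0.03   -0.16]
  [ -0.13   -0.13   -0.05    0.89   -0.09]
  [ -0.10   -0.16   -0.01   -0.03    0.98]
Leontief inverse L = M⁻¹:
  [  1.2145    0.3288    0.1996    0.1956    0.2318]
  [  0.2417    1.2469    0.0532    0.0552    0.1222]
  [  0.0911    0.2185    1.0310    0.0572    0.1990]
  [  0.2352    0.2675    0.0992    1.1701    0.1712]
  [  0.1715    0.2475    0.0426    0.0654    1.0713]
Total output x = L · d:
  x_0 = 1.2145·31 + 0.3288·47 + 0.1996·9 + 0.1956·26 + 0.2318·70 = 76.2126
  x_1 = 0.2417·31 + 1.2469·47 + 0.0532·9 + 0.0552·26 + 0.1222·70 = 76.5640
  x_2 = 0.0911·31 + 0.2185·47 + 1.0310·9 + 0.0572·26 + 0.1990·70 = 37.7943
  x_3 = 0.2352·31 + 0.2675·47 + 0.0992·9 + 1.1701·26 + 0.1712·70 = 63.1606
  x_4 = 0.1715·31 + 0.2475·47 + 0.0426·9 + 0.0654·26 + 1.0713·70 = 94.0248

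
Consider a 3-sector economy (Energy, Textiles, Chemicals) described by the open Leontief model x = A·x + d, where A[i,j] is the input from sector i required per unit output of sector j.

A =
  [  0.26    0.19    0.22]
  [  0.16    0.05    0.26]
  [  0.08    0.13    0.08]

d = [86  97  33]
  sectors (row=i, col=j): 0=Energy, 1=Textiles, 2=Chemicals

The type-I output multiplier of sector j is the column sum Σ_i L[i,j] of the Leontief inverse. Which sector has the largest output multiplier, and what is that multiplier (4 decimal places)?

Form M = I − A:
  [  0.74   -0.19   -0.22]
  [ -0.16    0.95   -0.26]
  [ -0.08   -0.13    0.92]
Leontief inverse L = M⁻¹:
  [  1.4778    0.3578    0.4545]
  [  0.2955    1.1665    0.4003]
  [  0.1703    0.1959    1.1830]
Total output x = L · d:
  x_0 = 1.4778·86 + 0.3578·97 + 0.4545·33 = 176.7960
  x_1 = 0.2955·86 + 1.1665·97 + 0.4003·33 = 151.7754
  x_2 = 0.1703·86 + 0.1959·97 + 1.1830·33 = 72.6897
Output multipliers (column sums of L):
  Energy: 1.9436
  Textiles: 1.7202
  Chemicals: 2.0379

Chemicals (2.0379)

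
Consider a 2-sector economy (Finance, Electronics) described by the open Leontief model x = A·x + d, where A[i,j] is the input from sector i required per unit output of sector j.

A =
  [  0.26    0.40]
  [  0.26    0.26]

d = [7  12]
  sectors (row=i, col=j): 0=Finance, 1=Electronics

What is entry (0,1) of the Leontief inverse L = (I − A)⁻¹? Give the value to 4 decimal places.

Form M = I − A:
  [  0.74   -0.40]
  [ -0.26    0.74]
Leontief inverse L = M⁻¹:
  [  1.6682    0.9017]
  [  0.5861    1.6682]
Total output x = L · d:
  x_0 = 1.6682·7 + 0.9017·12 = 22.4977
  x_1 = 0.5861·7 + 1.6682·12 = 24.1208

L[0,1] = 0.9017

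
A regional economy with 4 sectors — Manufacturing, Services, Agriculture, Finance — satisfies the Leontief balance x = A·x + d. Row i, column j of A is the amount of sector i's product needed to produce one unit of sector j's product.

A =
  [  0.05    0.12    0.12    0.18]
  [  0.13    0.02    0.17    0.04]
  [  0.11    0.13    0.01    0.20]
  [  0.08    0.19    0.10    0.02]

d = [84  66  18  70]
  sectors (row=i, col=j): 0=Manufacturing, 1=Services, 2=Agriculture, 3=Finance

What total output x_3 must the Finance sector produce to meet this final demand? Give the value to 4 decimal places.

108.5329

Form M = I − A:
  [  0.95   -0.12   -0.12   -0.18]
  [ -0.13    0.98   -0.17   -0.04]
  [ -0.11   -0.13    0.99   -0.20]
  [ -0.08   -0.19   -0.10    0.98]
Leontief inverse L = M⁻¹:
  [  1.1266    0.2141    0.1992    0.2563]
  [  0.1865    1.0971    0.2236    0.1247]
  [  0.1792    0.2189    1.0962    0.2656]
  [  0.1464    0.2525    0.1715    1.0926]
Total output x = L · d:
  x_0 = 1.1266·84 + 0.2141·66 + 0.1992·18 + 0.2563·70 = 130.2882
  x_1 = 0.1865·84 + 1.0971·66 + 0.2236·18 + 0.1247·70 = 100.8253
  x_2 = 0.1792·84 + 0.2189·66 + 1.0962·18 + 0.2656·70 = 67.8238
  x_3 = 0.1464·84 + 0.2525·66 + 0.1715·18 + 1.0926·70 = 108.5329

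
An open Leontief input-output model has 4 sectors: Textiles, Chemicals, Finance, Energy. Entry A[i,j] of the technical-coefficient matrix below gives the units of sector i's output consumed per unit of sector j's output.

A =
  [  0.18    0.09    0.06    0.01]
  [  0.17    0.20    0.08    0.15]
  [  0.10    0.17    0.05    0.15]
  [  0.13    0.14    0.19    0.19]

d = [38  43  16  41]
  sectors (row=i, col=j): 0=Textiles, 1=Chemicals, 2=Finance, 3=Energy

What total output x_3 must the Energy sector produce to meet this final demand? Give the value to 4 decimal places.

88.1533

Form M = I − A:
  [  0.82   -0.09   -0.06   -0.01]
  [ -0.17    0.80   -0.08   -0.15]
  [ -0.10   -0.17    0.95   -0.15]
  [ -0.13   -0.14   -0.19    0.81]
Leontief inverse L = M⁻¹:
  [  1.2812    0.1796    0.1099    0.0694]
  [  0.3585    1.3847    0.1988    0.2977]
  [  0.2505    0.3209    1.1506    0.2756]
  [  0.3264    0.3434    0.3219    1.3618]
Total output x = L · d:
  x_0 = 1.2812·38 + 0.1796·43 + 0.1099·16 + 0.0694·41 = 61.0153
  x_1 = 0.3585·38 + 1.3847·43 + 0.1988·16 + 0.2977·41 = 88.5474
  x_2 = 0.2505·38 + 0.3209·43 + 1.1506·16 + 0.2756·41 = 53.0290
  x_3 = 0.3264·38 + 0.3434·43 + 0.3219·16 + 1.3618·41 = 88.1533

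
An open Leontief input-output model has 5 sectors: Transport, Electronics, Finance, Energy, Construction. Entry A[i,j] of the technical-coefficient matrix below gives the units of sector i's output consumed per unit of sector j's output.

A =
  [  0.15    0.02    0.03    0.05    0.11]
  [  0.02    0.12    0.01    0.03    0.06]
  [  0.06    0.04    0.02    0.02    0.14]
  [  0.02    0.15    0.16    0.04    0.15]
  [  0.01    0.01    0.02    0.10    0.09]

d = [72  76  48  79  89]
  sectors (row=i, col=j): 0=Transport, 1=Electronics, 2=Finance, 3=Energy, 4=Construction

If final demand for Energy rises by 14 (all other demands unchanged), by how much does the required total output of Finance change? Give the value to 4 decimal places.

0.6466

Form M = I − A:
  [  0.85   -0.02   -0.03   -0.05   -0.11]
  [ -0.02    0.88   -0.01   -0.03   -0.06]
  [ -0.06   -0.04    0.98   -0.02   -0.14]
  [ -0.02   -0.15   -0.16    0.96   -0.15]
  [ -0.01   -0.01   -0.02   -0.10    0.91]
Leontief inverse L = M⁻¹:
  [  1.1852    0.0452    0.0535    0.0818    0.1680]
  [  0.0307    1.1472    0.0222    0.0473    0.0906]
  [  0.0776    0.0587    1.0346    0.0462    0.1800]
  [  0.0456    0.1956    0.1839    1.0773    0.2243]
  [  0.0201    0.0359    0.0438    0.1208    1.1303]
Total output x = L · d:
  x_0 = 1.1852·72 + 0.0452·76 + 0.0535·48 + 0.0818·79 + 0.1680·89 = 112.7471
  x_1 = 0.0307·72 + 1.1472·76 + 0.0222·48 + 0.0473·79 + 0.0906·89 = 102.2672
  x_2 = 0.0776·72 + 0.0587·76 + 1.0346·48 + 0.0462·79 + 0.1800·89 = 79.3827
  x_3 = 0.0456·72 + 0.1956·76 + 0.1839·48 + 1.0773·79 + 0.2243·89 = 132.0408
  x_4 = 0.0201·72 + 0.0359·76 + 0.0438·48 + 0.1208·79 + 1.1303·89 = 116.4197
Δx_2 = L[2,3] · Δd_3 = 0.0462 · 14 = 0.6466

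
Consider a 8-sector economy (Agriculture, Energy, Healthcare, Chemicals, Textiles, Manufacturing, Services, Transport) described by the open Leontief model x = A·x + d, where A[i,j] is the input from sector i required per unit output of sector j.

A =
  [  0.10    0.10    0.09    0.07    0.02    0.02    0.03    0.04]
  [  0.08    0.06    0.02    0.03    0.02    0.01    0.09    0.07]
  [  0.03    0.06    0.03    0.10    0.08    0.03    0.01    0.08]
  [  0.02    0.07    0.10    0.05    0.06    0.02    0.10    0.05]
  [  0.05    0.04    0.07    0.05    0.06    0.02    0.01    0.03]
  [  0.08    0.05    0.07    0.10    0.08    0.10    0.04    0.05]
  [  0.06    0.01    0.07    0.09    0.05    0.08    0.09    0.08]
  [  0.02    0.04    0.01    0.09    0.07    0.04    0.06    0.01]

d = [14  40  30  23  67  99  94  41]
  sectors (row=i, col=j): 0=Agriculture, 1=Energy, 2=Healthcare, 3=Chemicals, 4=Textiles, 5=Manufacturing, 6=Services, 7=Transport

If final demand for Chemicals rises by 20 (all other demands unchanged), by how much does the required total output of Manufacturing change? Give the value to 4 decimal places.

3.4601

Form M = I − A:
  [  0.90   -0.10   -0.09   -0.07   -0.02   -0.02   -0.03   -0.04]
  [ -0.08    0.94   -0.02   -0.03   -0.02   -0.01   -0.09   -0.07]
  [ -0.03   -0.06    0.97   -0.10   -0.08   -0.03   -0.01   -0.08]
  [ -0.02   -0.07   -0.10    0.95   -0.06   -0.02   -0.10   -0.05]
  [ -0.05   -0.04   -0.07   -0.05    0.94   -0.02   -0.01   -0.03]
  [ -0.08   -0.05   -0.07   -0.10   -0.08    0.90   -0.04   -0.05]
  [ -0.06   -0.01   -0.07   -0.09   -0.05   -0.08    0.91   -0.08]
  [ -0.02   -0.04   -0.01   -0.09   -0.07   -0.04   -0.06    0.99]
Leontief inverse L = M⁻¹:
  [  1.1463    0.1496    0.1367    0.1270    0.0616    0.0464    0.0764    0.0847]
  [  0.1183    1.0961    0.0586    0.0784    0.0537    0.0360    0.1307    0.1050]
  [  0.0653    0.0998    1.0718    0.1485    0.1200    0.0539    0.0513    0.1143]
  [  0.0618    0.1114    0.1454    1.1100    0.1062    0.0518    0.1464    0.0959]
  [  0.0799    0.0732    0.1031    0.0898    1.0913    0.0383    0.0385    0.0594]
  [  0.1352    0.1075    0.1325    0.1730    0.1370    1.1395    0.0939    0.1018]
  [  0.1089    0.0604    0.1282    0.1621    0.1055    0.1206    1.1426    0.1288]
  [  0.0519    0.0716    0.0496    0.1313    0.1034    0.0637    0.0964    1.0420]
Total output x = L · d:
  x_0 = 1.1463·14 + 0.1496·40 + 0.1367·30 + 0.1270·23 + 0.0616·67 + 0.0464·99 + 0.0764·94 + 0.0847·41 = 48.4347
  x_1 = 0.1183·14 + 1.0961·40 + 0.0586·30 + 0.0784·23 + 0.0537·67 + 0.0360·99 + 0.1307·94 + 0.1050·41 = 72.8070
  x_2 = 0.0653·14 + 0.0998·40 + 1.0718·30 + 0.1485·23 + 0.1200·67 + 0.0539·99 + 0.0513·94 + 0.1143·41 = 63.3663
  x_3 = 0.0618·14 + 0.1114·40 + 0.1454·30 + 1.1100·23 + 0.1062·67 + 0.0518·99 + 0.1464·94 + 0.0959·41 = 65.1490
  x_4 = 0.0799·14 + 0.0732·40 + 0.1031·30 + 0.0898·23 + 1.0913·67 + 0.0383·99 + 0.0385·94 + 0.0594·41 = 92.1654
  x_5 = 0.1352·14 + 0.1075·40 + 0.1325·30 + 0.1730·23 + 0.1370·67 + 1.1395·99 + 0.0939·94 + 0.1018·41 = 149.1370
  x_6 = 0.1089·14 + 0.0604·40 + 0.1282·30 + 0.1621·23 + 0.1055·67 + 0.1206·99 + 1.1426·94 + 0.1288·41 = 143.2109
  x_7 = 0.0519·14 + 0.0716·40 + 0.0496·30 + 0.1313·23 + 0.1034·67 + 0.0637·99 + 0.0964·94 + 1.0420·41 = 73.1189
Δx_5 = L[5,3] · Δd_3 = 0.1730 · 20 = 3.4601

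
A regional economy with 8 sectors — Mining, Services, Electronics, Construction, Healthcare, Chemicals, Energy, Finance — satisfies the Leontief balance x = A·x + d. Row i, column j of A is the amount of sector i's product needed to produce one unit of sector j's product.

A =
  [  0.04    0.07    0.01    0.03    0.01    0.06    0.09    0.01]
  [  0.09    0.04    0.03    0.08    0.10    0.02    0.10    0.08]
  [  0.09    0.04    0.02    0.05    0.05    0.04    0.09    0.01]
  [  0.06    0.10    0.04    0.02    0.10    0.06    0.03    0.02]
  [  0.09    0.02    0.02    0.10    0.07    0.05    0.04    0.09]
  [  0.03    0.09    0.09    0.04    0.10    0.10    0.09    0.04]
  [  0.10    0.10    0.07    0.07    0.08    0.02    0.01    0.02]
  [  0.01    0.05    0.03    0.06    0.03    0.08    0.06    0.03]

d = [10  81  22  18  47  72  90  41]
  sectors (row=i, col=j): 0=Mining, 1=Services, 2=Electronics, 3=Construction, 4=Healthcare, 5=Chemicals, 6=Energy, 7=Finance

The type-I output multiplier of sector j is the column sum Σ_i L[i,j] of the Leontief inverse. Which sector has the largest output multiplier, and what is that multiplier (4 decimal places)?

Healthcare (1.9880)

Form M = I − A:
  [  0.96   -0.07   -0.01   -0.03   -0.01   -0.06   -0.09   -0.01]
  [ -0.09    0.96   -0.03   -0.08   -0.10   -0.02   -0.10   -0.08]
  [ -0.09   -0.04    0.98   -0.05   -0.05   -0.04   -0.09   -0.01]
  [ -0.06   -0.10   -0.04    0.98   -0.10   -0.06   -0.03   -0.02]
  [ -0.09   -0.02   -0.02   -0.10    0.93   -0.05   -0.04   -0.09]
  [ -0.03   -0.09   -0.09   -0.04   -0.10    0.90   -0.09   -0.04]
  [ -0.10   -0.10   -0.07   -0.07   -0.08   -0.02    0.99   -0.02]
  [ -0.01   -0.05   -0.03   -0.06   -0.03   -0.08   -0.06    0.97]
Leontief inverse L = M⁻¹:
  [  1.0810    0.1115    0.0365    0.0643    0.0541    0.0893    0.1271    0.0334]
  [  0.1527    1.1018    0.0652    0.1357    0.1628    0.0695    0.1552    0.1171]
  [  0.1377    0.0878    1.0476    0.0895    0.0975    0.0752    0.1323    0.0362]
  [  0.1140    0.1467    0.0693    1.0687    0.1554    0.1007    0.0827    0.0563]
  [  0.1406    0.0762    0.0520    0.1461    1.1259    0.0985    0.0914    0.1217]
  [  0.1038    0.1569    0.1337    0.1045    0.1770    1.1553    0.1579    0.0849]
  [  0.1569    0.1504    0.0973    0.1180    0.1360    0.0621    1.0664    0.0546]
  [  0.0529    0.0943    0.0591    0.0970    0.0794    0.1152    0.1003    1.0560]
Total output x = L · d:
  x_0 = 1.0810·10 + 0.1115·81 + 0.0365·22 + 0.0643·18 + 0.0541·47 + 0.0893·72 + 0.1271·90 + 0.0334·41 = 43.5825
  x_1 = 0.1527·10 + 1.1018·81 + 0.0652·22 + 0.1357·18 + 0.1628·47 + 0.0695·72 + 0.1552·90 + 0.1171·41 = 126.0772
  x_2 = 0.1377·10 + 0.0878·81 + 1.0476·22 + 0.0895·18 + 0.0975·47 + 0.0752·72 + 0.1323·90 + 0.0362·41 = 56.5344
  x_3 = 0.1140·10 + 0.1467·81 + 0.0693·22 + 1.0687·18 + 0.1554·47 + 0.1007·72 + 0.0827·90 + 0.0563·41 = 58.0937
  x_4 = 0.1406·10 + 0.0762·81 + 0.0520·22 + 0.1461·18 + 1.1259·47 + 0.0985·72 + 0.0914·90 + 0.1217·41 = 84.5778
  x_5 = 0.1038·10 + 0.1569·81 + 0.1337·22 + 0.1045·18 + 0.1770·47 + 1.1553·72 + 0.1579·90 + 0.0849·41 = 127.7615
  x_6 = 0.1569·10 + 0.1504·81 + 0.0973·22 + 0.1180·18 + 0.1360·47 + 0.0621·72 + 1.0664·90 + 0.0546·41 = 127.0938
  x_7 = 0.0529·10 + 0.0943·81 + 0.0591·22 + 0.0970·18 + 0.0794·47 + 0.1152·72 + 0.1003·90 + 1.0560·41 = 75.5724
Output multipliers (column sums of L):
  Mining: 1.9396
  Services: 1.9256
  Electronics: 1.5608
  Construction: 1.8237
  Healthcare: 1.9880
  Chemicals: 1.7658
  Energy: 1.9135
  Finance: 1.5602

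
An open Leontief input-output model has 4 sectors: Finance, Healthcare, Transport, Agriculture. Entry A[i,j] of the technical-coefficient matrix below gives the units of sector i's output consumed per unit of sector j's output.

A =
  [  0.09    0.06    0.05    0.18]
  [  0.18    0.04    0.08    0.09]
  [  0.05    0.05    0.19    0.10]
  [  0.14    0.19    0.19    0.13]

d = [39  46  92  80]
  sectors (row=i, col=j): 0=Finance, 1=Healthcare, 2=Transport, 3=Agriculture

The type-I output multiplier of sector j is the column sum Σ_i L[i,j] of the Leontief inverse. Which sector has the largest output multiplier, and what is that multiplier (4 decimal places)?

Form M = I − A:
  [  0.91   -0.06   -0.05   -0.18]
  [ -0.18    0.96   -0.08   -0.09]
  [ -0.05   -0.05    0.81   -0.10]
  [ -0.14   -0.19   -0.19    0.87]
Leontief inverse L = M⁻¹:
  [  1.1763    0.1357    0.1505    0.2747]
  [  0.2562    1.1034    0.1685    0.1865]
  [  0.1220    0.1120    1.2968    0.1859]
  [  0.2719    0.2873    0.3442    1.2750]
Total output x = L · d:
  x_0 = 1.1763·39 + 0.1357·46 + 0.1505·92 + 0.2747·80 = 87.9353
  x_1 = 0.2562·39 + 1.1034·46 + 0.1685·92 + 0.1865·80 = 91.1750
  x_2 = 0.1220·39 + 0.1120·46 + 1.2968·92 + 0.1859·80 = 144.0786
  x_3 = 0.2719·39 + 0.2873·46 + 0.3442·92 + 1.2750·80 = 157.4818
Output multipliers (column sums of L):
  Finance: 1.8264
  Healthcare: 1.6383
  Transport: 1.9600
  Agriculture: 1.9221

Transport (1.9600)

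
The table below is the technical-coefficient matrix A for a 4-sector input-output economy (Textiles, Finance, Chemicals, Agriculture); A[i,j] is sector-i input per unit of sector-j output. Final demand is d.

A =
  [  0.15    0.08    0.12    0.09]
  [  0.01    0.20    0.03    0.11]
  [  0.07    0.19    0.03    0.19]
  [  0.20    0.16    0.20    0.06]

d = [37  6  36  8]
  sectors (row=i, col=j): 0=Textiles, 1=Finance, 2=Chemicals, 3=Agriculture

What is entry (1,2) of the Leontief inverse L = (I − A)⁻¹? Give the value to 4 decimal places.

L[1,2] = 0.0850

Form M = I − A:
  [  0.85   -0.08   -0.12   -0.09]
  [ -0.01    0.80   -0.03   -0.11]
  [ -0.07   -0.19    0.97   -0.19]
  [ -0.20   -0.16   -0.20    0.94]
Leontief inverse L = M⁻¹:
  [  1.2381    0.2072    0.1972    0.1827]
  [  0.0640    1.3119    0.0850    0.1768]
  [  0.1624    0.3384    1.1195    0.2814]
  [  0.3089    0.3394    0.2946    1.1927]
Total output x = L · d:
  x_0 = 1.2381·37 + 0.2072·6 + 0.1972·36 + 0.1827·8 = 55.6158
  x_1 = 0.0640·37 + 1.3119·6 + 0.0850·36 + 0.1768·8 = 14.7142
  x_2 = 0.1624·37 + 0.3384·6 + 1.1195·36 + 0.2814·8 = 50.5930
  x_3 = 0.3089·37 + 0.3394·6 + 0.2946·36 + 1.1927·8 = 33.6128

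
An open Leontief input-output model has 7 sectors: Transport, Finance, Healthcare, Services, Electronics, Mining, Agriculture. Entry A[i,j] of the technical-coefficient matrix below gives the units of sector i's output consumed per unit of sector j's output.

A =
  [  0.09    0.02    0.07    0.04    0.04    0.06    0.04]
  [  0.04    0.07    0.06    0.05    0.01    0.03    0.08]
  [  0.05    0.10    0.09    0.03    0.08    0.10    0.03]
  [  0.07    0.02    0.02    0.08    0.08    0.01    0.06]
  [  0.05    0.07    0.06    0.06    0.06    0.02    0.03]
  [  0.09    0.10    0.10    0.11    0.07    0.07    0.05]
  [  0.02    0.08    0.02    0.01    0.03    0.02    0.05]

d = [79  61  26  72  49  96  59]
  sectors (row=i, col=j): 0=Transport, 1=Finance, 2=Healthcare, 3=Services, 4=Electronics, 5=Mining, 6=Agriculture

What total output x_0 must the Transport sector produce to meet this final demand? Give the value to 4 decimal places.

116.8086

Form M = I − A:
  [  0.91   -0.02   -0.07   -0.04   -0.04   -0.06   -0.04]
  [ -0.04    0.93   -0.06   -0.05   -0.01   -0.03   -0.08]
  [ -0.05   -0.10    0.91   -0.03   -0.08   -0.10   -0.03]
  [ -0.07   -0.02   -0.02    0.92   -0.08   -0.01   -0.06]
  [ -0.05   -0.07   -0.06   -0.06    0.94   -0.02   -0.03]
  [ -0.09   -0.10   -0.10   -0.11   -0.07    0.93   -0.05]
  [ -0.02   -0.08   -0.02   -0.01   -0.03   -0.02    0.95]
Leontief inverse L = M⁻¹:
  [  1.1273    0.0584    0.1083    0.0720    0.0728    0.0901    0.0674]
  [  0.0691    1.1059    0.0906    0.0760    0.0363    0.0538    0.1077]
  [  0.0975    0.1568    1.1433    0.0754    0.1221    0.1392    0.0694]
  [  0.1006    0.0496    0.0475    1.1070    0.1080    0.0293    0.0848]
  [  0.0821    0.1054    0.0932    0.0893    1.0891    0.0443    0.0576]
  [  0.1472    0.1609    0.1580    0.1624    0.1213    1.1134    0.0974]
  [  0.0384    0.1049    0.0407    0.0274    0.0452    0.0345    1.0693]
Total output x = L · d:
  x_0 = 1.1273·79 + 0.0584·61 + 0.1083·26 + 0.0720·72 + 0.0728·49 + 0.0901·96 + 0.0674·59 = 116.8086
  x_1 = 0.0691·79 + 1.1059·61 + 0.0906·26 + 0.0760·72 + 0.0363·49 + 0.0538·96 + 0.1077·59 = 94.0473
  x_2 = 0.0975·79 + 0.1568·61 + 1.1433·26 + 0.0754·72 + 0.1221·49 + 0.1392·96 + 0.0694·59 = 75.8604
  x_3 = 0.1006·79 + 0.0496·61 + 0.0475·26 + 1.1070·72 + 0.1080·49 + 0.0293·96 + 0.0848·59 = 105.0231
  x_4 = 0.0821·79 + 0.1054·61 + 0.0932·26 + 0.0893·72 + 1.0891·49 + 0.0443·96 + 0.0576·59 = 82.7930
  x_5 = 0.1472·79 + 0.1609·61 + 0.1580·26 + 0.1624·72 + 0.1213·49 + 1.1134·96 + 0.0974·59 = 155.8125
  x_6 = 0.0384·79 + 0.1049·61 + 0.0407·26 + 0.0274·72 + 0.0452·49 + 0.0345·96 + 1.0693·59 = 81.0815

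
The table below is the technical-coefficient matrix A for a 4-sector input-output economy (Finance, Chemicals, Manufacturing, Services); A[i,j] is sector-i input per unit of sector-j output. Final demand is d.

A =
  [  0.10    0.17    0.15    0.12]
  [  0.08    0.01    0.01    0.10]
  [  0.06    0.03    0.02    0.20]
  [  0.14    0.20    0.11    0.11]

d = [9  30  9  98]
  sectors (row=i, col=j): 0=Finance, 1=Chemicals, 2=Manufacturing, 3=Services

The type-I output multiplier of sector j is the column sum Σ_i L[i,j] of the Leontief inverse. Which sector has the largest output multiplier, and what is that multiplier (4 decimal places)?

Services (1.8777)

Form M = I − A:
  [  0.90   -0.17   -0.15   -0.12]
  [ -0.08    0.99   -0.01   -0.10]
  [ -0.06   -0.03    0.98   -0.20]
  [ -0.14   -0.20   -0.11    0.89]
Leontief inverse L = M⁻¹:
  [  1.1847    0.2575    0.2104    0.2360]
  [  0.1201    1.0615    0.0456    0.1457]
  [  0.1228    0.1079    1.0705    0.2693]
  [  0.2285    0.2924    0.1757    1.2267]
Total output x = L · d:
  x_0 = 1.1847·9 + 0.2575·30 + 0.2104·9 + 0.2360·98 = 43.4055
  x_1 = 0.1201·9 + 1.0615·30 + 0.0456·9 + 0.1457·98 = 47.6152
  x_2 = 0.1228·9 + 0.1079·30 + 1.0705·9 + 0.2693·98 = 40.3660
  x_3 = 0.2285·9 + 0.2924·30 + 0.1757·9 + 1.2267·98 = 132.6293
Output multipliers (column sums of L):
  Finance: 1.6562
  Chemicals: 1.7193
  Manufacturing: 1.5022
  Services: 1.8777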